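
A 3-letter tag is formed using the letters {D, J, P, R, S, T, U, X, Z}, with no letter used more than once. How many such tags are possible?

504

Choose and order 3 of the 9 symbols: the first letter has 9 options, the next 8, then 7.
That product is 9 × 8 × 7 = 504.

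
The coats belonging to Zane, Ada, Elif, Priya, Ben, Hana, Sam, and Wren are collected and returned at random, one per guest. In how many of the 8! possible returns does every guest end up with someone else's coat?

14833

Count assignments avoiding every fixed point. For any j of the 8 guests fixed to their own coat, the other 8−j can be arranged in (8−j)! ways.
By inclusion–exclusion this is Σ_{j=0}^{8} (−1)^j C(8,j)·(8−j)!.
Computing: 40320 − 40320 + 20160 − 6720 + 1680 − 336 + 56 − 8 + 1 = 14833.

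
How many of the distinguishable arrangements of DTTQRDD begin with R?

Fix R in the first position and arrange the remaining 6 letters.
Those 6 letters have D appearing 3 times and T appearing twice, giving (6)!/(3!·2!) = 60.

60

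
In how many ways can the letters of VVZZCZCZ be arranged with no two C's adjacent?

Total arrangements of VVZZCZCZ: 8!/(4!·2!·2!) = 420.
Arrangements with the C's together: treat CC as one letter, giving (7)!/(4!·2!) = 105.
Hence 420 − 105 = 315.

315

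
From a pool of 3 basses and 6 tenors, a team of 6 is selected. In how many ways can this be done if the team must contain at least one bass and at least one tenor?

83

With no constraint there are C(9,6) = 84 possible selections.
Subtract selections that omit an entire group: no basses → C(6,6) = 1; no tenors → C(3,6) = 0.
Both groups omitted at once is impossible, so 84 − 1 = 83.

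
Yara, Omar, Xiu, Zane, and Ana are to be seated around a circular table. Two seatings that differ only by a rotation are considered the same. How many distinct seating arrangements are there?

Around a circle, 5 distinct people have 5!/5 = (4)! = 24 rotationally distinct seatings.

24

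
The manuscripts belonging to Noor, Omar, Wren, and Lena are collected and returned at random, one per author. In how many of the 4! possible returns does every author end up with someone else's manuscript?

9

Let Aᵢ be the assignments in which author i gets their own manuscript. We want the size of the complement of A₁∪…∪A_4.
By inclusion–exclusion this is Σ_{j=0}^{4} (−1)^j C(4,j)·(4−j)!.
Computing: 24 − 24 + 12 − 4 + 1 = 9.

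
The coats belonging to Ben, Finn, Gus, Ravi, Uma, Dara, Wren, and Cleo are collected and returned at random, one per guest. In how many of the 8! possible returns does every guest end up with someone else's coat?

This is the derangement count D_8: permutations of 8 items with no fixed point.
By inclusion–exclusion this is Σ_{j=0}^{8} (−1)^j C(8,j)·(8−j)!.
Computing: 40320 − 40320 + 20160 − 6720 + 1680 − 336 + 56 − 8 + 1 = 14833.

14833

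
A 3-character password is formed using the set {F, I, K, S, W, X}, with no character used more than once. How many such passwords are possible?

120

Choose and order 3 of the 6 symbols: the first character has 6 options, the next 5, then 4.
6 × 5 × 4 = 120.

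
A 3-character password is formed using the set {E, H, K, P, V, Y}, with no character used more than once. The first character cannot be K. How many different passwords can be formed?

100

The first character has 6−1 = 5 choices (anything except K).
The remaining 2 characters are filled from the other 5 symbols without repetition: 5 × 4 = 20.
Total: 5 × 20 = 100.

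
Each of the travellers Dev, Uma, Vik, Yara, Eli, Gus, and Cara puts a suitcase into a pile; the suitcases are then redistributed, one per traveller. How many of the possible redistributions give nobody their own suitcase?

Count assignments avoiding every fixed point. For any j of the 7 travellers fixed to their own suitcase, the other 7−j can be arranged in (7−j)! ways.
By inclusion–exclusion this is Σ_{j=0}^{7} (−1)^j C(7,j)·(7−j)!.
Computing: 5040 − 5040 + 2520 − 840 + 210 − 42 + 7 − 1 = 1854.

1854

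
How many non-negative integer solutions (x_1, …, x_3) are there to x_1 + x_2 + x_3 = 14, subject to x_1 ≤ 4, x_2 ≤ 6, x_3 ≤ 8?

By stars and bars, unrestricted non-negative solutions to x_1+…+x_3 = 14 number C(14+2,2) = 120.
Subtract solutions that violate a single cap (substitute x_i' = x_i − (cap_i+1)): x_1 ≥ 5 gives C(11,2) = 55; x_2 ≥ 7 gives C(9,2) = 36; x_3 ≥ 9 gives C(7,2) = 21. Together 112.
Add back pairs where two caps are both exceeded: 6 + 1 + 0 = 7.
By inclusion–exclusion the count is 120 − 112 + 7 = 15.

15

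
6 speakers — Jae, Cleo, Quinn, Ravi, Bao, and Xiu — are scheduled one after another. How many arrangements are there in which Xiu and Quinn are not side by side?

There are 6! = 720 arrangements in all. If Xiu and Quinn are adjacent, merging them into one block gives 2·(5)! = 240 arrangements.
Complementary counting: 720 − 240 = 480.

480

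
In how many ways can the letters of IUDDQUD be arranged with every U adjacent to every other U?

Treat the 2 copies of U as a single block. The multiset to arrange is then {UU, D, D, D, I, Q}, 6 items in all.
That gives (6)!/(3!) = 120 arrangements.

120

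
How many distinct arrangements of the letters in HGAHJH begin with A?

20

Fix A in the first position and arrange the remaining 5 letters.
Those 5 letters have H appearing 3 times, giving (5)!/(3!) = 20.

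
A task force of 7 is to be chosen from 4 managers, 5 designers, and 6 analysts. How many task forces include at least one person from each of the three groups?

Unrestricted: C(15,7) = 6435 ways to pick any 7 of the 15.
Selections missing a whole group: no managers → C(11,7) = 330; no designers → C(10,7) = 120; no analysts → C(9,7) = 36.
Add back selections omitting two groups (i.e. drawn from a single group): C(4,7) + C(5,7) + C(6,7) = 0.
By inclusion–exclusion: 6435 − 486 + 0 = 5949.

5949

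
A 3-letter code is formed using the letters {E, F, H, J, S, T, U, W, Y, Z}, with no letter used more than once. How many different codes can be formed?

Choose and order 3 of the 10 symbols: the first letter has 10 options, the next 9, then 8.
That product is 10 × 9 × 8 = 720.

720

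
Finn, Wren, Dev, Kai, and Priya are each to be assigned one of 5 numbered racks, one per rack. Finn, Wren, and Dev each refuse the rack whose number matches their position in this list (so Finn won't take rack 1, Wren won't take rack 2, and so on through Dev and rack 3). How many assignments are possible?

Let Aᵢ (for i ∈ {1, 2, 3}) be the placements that put person i in their forbidden rack. Any j of these fix j positions, leaving (5−j)! ways to fill the rest, and there are C(3,j) ways to pick which j.
By inclusion–exclusion, the number of valid placements is Σ_{j=0}^{3} (−1)^j C(3,j)·(5−j)!.
Computing: 120 − 72 + 18 − 2 = 64.

64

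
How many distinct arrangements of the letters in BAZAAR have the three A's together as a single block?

Treat the 3 copies of A as a single block. The multiset to arrange is then {AAA, B, R, Z}, 4 items in all.
All 4 items are distinct, so there are (4)! = 24 arrangements.

24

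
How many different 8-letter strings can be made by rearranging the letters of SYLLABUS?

10080

SYLLABUS has 8 letters with L appearing twice and S appearing twice.
Dividing 8! = 40320 by 2!·2! = 4 for the repeated letters gives 10080.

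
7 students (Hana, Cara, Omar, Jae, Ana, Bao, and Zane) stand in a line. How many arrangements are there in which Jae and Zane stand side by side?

1440

Place the 5 others and the Jae-Zane pair as 6 objects in a line; the pair has 2 internal arrangements.
So the count is 2·(6)! = 1440.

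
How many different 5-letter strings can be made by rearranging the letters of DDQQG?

Letter multiplicities in DDQQG: D×2, G×1, Q×2.
The number of distinct arrangements is 5!/(2!·2!) = 120/4 = 30.

30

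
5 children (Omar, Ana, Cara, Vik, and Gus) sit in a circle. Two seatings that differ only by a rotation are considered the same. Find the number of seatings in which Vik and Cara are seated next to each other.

Glue Vik and Cara into a block (2 internal orders). Seating 4 units around a circle gives (3)! arrangements.
So 2 × (3)! = 2 × 6 = 12.

12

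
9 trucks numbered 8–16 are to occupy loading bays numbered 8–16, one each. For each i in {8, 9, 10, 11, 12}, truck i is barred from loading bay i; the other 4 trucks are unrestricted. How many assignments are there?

205056

Let Aᵢ (for 8 ≤ i ≤ 12) be the placements that put truck i in its forbidden loading bay. Any j of these fix j positions, leaving (9−j)! ways to fill the rest, and there are C(5,j) ways to pick which j.
By inclusion–exclusion, the number of valid placements is Σ_{j=0}^{5} (−1)^j C(5,j)·(9−j)!.
Computing: 362880 − 201600 + 50400 − 7200 + 600 − 24 = 205056.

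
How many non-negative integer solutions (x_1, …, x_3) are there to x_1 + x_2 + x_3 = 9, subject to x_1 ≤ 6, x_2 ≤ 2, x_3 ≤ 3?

Without the upper bounds there are C(11,2) = 55 ways to split 9 among 3 variables.
Subtract solutions that violate a single cap (substitute x_i' = x_i − (cap_i+1)): x_1 ≥ 7 gives C(4,2) = 6; x_2 ≥ 3 gives C(8,2) = 28; x_3 ≥ 4 gives C(7,2) = 21. Together 55.
Add back pairs where two caps are both exceeded: 0 + 0 + 6 = 6.
By inclusion–exclusion the count is 55 − 55 + 6 = 6.

6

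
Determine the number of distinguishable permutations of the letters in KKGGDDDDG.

1260

The 9 letters of KKGGDDDDG have repeats: D appearing 4 times, G appearing 3 times, and K appearing twice.
Dividing 9! = 362880 by 4!·3!·2! = 288 for the repeated letters gives 1260.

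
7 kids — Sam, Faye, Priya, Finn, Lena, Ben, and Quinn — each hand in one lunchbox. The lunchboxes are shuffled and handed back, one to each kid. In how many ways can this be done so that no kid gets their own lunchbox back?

1854

Count assignments avoiding every fixed point. For any j of the 7 kids fixed to their own lunchbox, the other 7−j can be arranged in (7−j)! ways.
By inclusion–exclusion this is Σ_{j=0}^{7} (−1)^j C(7,j)·(7−j)!.
Computing: 5040 − 5040 + 2520 − 840 + 210 − 42 + 7 − 1 = 1854.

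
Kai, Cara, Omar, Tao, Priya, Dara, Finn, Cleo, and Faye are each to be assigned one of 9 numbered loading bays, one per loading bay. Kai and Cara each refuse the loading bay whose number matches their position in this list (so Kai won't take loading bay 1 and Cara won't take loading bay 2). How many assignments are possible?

Let Aᵢ (for i ∈ {1, 2}) be the placements that put person i in their forbidden loading bay. Any j of these fix j positions, leaving (9−j)! ways to fill the rest, and there are C(2,j) ways to pick which j.
By inclusion–exclusion, the number of valid placements is Σ_{j=0}^{2} (−1)^j C(2,j)·(9−j)!.
Computing: 362880 − 80640 + 5040 = 287280.

287280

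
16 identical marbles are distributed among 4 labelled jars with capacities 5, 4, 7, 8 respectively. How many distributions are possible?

134

Without the upper bounds there are C(19,3) = 969 ways to split 16 among 4 jars.
Subtract solutions that violate a single cap (substitute x_i' = x_i − (cap_i+1)): x_1 ≥ 6 gives C(13,3) = 286; x_2 ≥ 5 gives C(14,3) = 364; x_3 ≥ 8 gives C(11,3) = 165; x_4 ≥ 9 gives C(10,3) = 120. Together 935.
Add back pairs where two caps are both exceeded: 56 + 10 + 4 + 20 + 10 + 0 = 100.
By inclusion–exclusion the count is 969 − 935 + 100 = 134.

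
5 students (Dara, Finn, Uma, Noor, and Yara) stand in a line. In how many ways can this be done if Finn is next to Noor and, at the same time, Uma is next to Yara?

24

Treat {Finn,Noor} as one block (2 orders) and {Uma,Yara} as another (2 orders).
That leaves 3 units to arrange: 2 × 2 × 3! = 4 × 6 = 24.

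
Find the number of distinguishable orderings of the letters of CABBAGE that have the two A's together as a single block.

360

Treat the 2 copies of A as a single block. The multiset to arrange is then {AA, B, B, C, E, G}, 6 items in all.
That gives (6)!/(2!) = 360 arrangements.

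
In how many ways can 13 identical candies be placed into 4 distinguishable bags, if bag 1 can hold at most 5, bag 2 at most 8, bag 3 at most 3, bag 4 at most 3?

By stars and bars, unrestricted non-negative solutions to x_1+…+x_4 = 13 number C(13+3,3) = 560.
Subtract solutions that violate a single cap (substitute x_i' = x_i − (cap_i+1)): x_1 ≥ 6 gives C(10,3) = 120; x_2 ≥ 9 gives C(7,3) = 35; x_3 ≥ 4 gives C(12,3) = 220; x_4 ≥ 4 gives C(12,3) = 220. Together 595.
Add back pairs where two caps are both exceeded: 0 + 20 + 20 + 1 + 1 + 56 = 98.
By inclusion–exclusion the count is 560 − 595 + 98 = 63.

63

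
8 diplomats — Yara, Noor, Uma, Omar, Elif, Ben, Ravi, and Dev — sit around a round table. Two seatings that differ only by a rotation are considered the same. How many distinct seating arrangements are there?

Fix one person's seat to break rotational symmetry; the remaining 7 people can be arranged in (7)! = 5040 ways.

5040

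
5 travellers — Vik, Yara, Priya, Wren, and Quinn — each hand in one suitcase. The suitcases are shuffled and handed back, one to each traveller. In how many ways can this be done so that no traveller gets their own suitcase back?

Count assignments avoiding every fixed point. For any j of the 5 travellers fixed to their own suitcase, the other 5−j can be arranged in (5−j)! ways.
By inclusion–exclusion this is Σ_{j=0}^{5} (−1)^j C(5,j)·(5−j)!.
Computing: 120 − 120 + 60 − 20 + 5 − 1 = 44.

44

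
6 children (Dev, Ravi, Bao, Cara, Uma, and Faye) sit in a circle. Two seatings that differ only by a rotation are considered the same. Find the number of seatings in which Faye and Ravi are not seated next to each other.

72

All circular seatings of 6 people number (5)! = 120.
Those with Faye next to Ravi: fuse the pair into one unit and seat 5 units around a circle — 2·(4)! = 48.
Subtracting, 120 − 48 = 72.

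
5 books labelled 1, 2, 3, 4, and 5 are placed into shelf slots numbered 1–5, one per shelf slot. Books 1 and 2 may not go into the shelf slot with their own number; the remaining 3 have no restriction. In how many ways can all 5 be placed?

78

Let Aᵢ (for i ∈ {1, 2}) be the placements that put book i in its forbidden shelf slot. Any j of these fix j positions, leaving (5−j)! ways to fill the rest, and there are C(2,j) ways to pick which j.
By inclusion–exclusion, the number of valid placements is Σ_{j=0}^{2} (−1)^j C(2,j)·(5−j)!.
Computing: 120 − 48 + 6 = 78.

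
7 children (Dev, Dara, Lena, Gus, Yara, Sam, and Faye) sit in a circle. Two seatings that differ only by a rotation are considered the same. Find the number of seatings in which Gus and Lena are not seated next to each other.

Without the restriction there are (6)! = 720 seatings.
Seatings with Gus beside Lena: treat them as a block with 2 internal orders, giving 2 × (5)! = 240.
Subtracting, 720 − 240 = 480.

480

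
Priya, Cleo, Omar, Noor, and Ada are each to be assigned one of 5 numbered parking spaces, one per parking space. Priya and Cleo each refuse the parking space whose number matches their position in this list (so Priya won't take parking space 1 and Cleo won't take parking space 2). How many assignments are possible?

78

Let Aᵢ (for i ∈ {1, 2}) be the placements that put person i in their forbidden parking space. Any j of these fix j positions, leaving (5−j)! ways to fill the rest, and there are C(2,j) ways to pick which j.
By inclusion–exclusion, the number of valid placements is Σ_{j=0}^{2} (−1)^j C(2,j)·(5−j)!.
Computing: 120 − 48 + 6 = 78.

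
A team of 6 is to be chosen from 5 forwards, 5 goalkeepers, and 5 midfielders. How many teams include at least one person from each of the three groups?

Total 6-person selections from all 15: C(15,6) = 5005.
Subtract selections that omit an entire group: no forwards → C(10,6) = 210; no goalkeepers → C(10,6) = 210; no midfielders → C(10,6) = 210.
Add back selections omitting two groups (i.e. drawn from a single group): C(5,6) + C(5,6) + C(5,6) = 0.
By inclusion–exclusion: 5005 − 630 + 0 = 4375.

4375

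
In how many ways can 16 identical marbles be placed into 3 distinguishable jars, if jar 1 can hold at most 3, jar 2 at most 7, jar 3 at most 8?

Without the upper bounds there are C(18,2) = 153 ways to split 16 among 3 jars.
Subtract solutions that violate a single cap (substitute x_i' = x_i − (cap_i+1)): x_1 ≥ 4 gives C(14,2) = 91; x_2 ≥ 8 gives C(10,2) = 45; x_3 ≥ 9 gives C(9,2) = 36. Together 172.
Add back pairs where two caps are both exceeded: 15 + 10 + 0 = 25.
By inclusion–exclusion the count is 153 − 172 + 25 = 6.

6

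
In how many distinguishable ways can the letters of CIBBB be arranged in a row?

The 5 letters of CIBBB have repeats: B appearing 3 times.
Dividing 5! = 120 by 3! = 6 for the repeated letters gives 20.

20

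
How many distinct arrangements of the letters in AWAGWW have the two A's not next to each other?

There are 6!/(3!·2!) = 60 arrangements of AWAGWW in total.
Arrangements with the A's together: treat AA as one letter, giving (5)!/(3!) = 20.
Hence 60 − 20 = 40.

40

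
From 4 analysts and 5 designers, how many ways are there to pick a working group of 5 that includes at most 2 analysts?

Split by how many analysts are chosen (0 through 2).
Sum: C(4,0)·C(5,5) + C(4,1)·C(5,4) + C(4,2)·C(5,3) = 1 + 20 + 60 = 81.

81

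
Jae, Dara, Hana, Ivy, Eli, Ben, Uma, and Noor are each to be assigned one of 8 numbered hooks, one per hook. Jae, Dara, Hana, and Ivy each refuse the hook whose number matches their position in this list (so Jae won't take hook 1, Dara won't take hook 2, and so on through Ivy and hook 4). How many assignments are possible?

24024

Let Aᵢ (for 1 ≤ i ≤ 4) be the placements that put person i in their forbidden hook. Any j of these fix j positions, leaving (8−j)! ways to fill the rest, and there are C(4,j) ways to pick which j.
By inclusion–exclusion, the number of valid placements is Σ_{j=0}^{4} (−1)^j C(4,j)·(8−j)!.
Computing: 40320 − 20160 + 4320 − 480 + 24 = 24024.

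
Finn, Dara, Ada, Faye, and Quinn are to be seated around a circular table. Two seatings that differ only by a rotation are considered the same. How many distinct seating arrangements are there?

Seat Finn anywhere (absorbing the rotational symmetry), then permute the other 4: (4)! = 24.

24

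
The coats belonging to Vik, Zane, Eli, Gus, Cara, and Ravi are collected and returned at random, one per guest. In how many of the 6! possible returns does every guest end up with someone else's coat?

Let Aᵢ be the assignments in which guest i gets their own coat. We want the size of the complement of A₁∪…∪A_6.
By inclusion–exclusion this is Σ_{j=0}^{6} (−1)^j C(6,j)·(6−j)!.
Computing: 720 − 720 + 360 − 120 + 30 − 6 + 1 = 265.

265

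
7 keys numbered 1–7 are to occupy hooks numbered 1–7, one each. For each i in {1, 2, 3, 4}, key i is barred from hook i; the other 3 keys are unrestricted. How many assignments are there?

2790

Let Aᵢ (for 1 ≤ i ≤ 4) be the placements that put key i in its forbidden hook. Any j of these fix j positions, leaving (7−j)! ways to fill the rest, and there are C(4,j) ways to pick which j.
By inclusion–exclusion, the number of valid placements is Σ_{j=0}^{4} (−1)^j C(4,j)·(7−j)!.
Computing: 5040 − 2880 + 720 − 96 + 6 = 2790.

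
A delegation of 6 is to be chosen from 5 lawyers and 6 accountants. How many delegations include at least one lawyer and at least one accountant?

461

Total 6-person selections from all 11: C(11,6) = 462.
Subtract selections that omit an entire group: no lawyers → C(6,6) = 1; no accountants → C(5,6) = 0.
Both groups omitted at once is impossible, so 462 − 1 = 461.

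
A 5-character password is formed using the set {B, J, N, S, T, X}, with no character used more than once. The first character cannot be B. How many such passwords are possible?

The first character has 6−1 = 5 choices (anything except B).
The remaining 4 characters are filled from the other 5 symbols without repetition: 5 × 4 × 3 × 2 = 120.
Total: 5 × 120 = 600.

600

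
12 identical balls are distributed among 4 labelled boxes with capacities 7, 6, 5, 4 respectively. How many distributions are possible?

165

Ignoring the caps, the number of non-negative solutions to x_1+…+x_4 = 12 is C(15,3) = 455.
Subtract solutions that violate a single cap (substitute x_i' = x_i − (cap_i+1)): x_1 ≥ 8 gives C(7,3) = 35; x_2 ≥ 7 gives C(8,3) = 56; x_3 ≥ 6 gives C(9,3) = 84; x_4 ≥ 5 gives C(10,3) = 120. Together 295.
Add back pairs where two caps are both exceeded: 0 + 0 + 0 + 0 + 1 + 4 = 5.
By inclusion–exclusion the count is 455 − 295 + 5 = 165.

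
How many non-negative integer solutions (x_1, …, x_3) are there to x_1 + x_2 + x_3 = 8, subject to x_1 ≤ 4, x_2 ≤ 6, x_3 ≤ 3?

Ignoring the caps, the number of non-negative solutions to x_1+…+x_3 = 8 is C(10,2) = 45.
Subtract solutions that violate a single cap (substitute x_i' = x_i − (cap_i+1)): x_1 ≥ 5 gives C(5,2) = 10; x_2 ≥ 7 gives C(3,2) = 3; x_3 ≥ 4 gives C(6,2) = 15. Together 28.
No two caps can be exceeded simultaneously, so the pair terms are all 0.
By inclusion–exclusion the count is 45 − 28 + 0 = 17.

17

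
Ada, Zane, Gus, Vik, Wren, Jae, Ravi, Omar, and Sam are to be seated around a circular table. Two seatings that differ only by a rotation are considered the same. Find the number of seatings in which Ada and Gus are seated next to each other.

Treat {Ada, Gus} as one unit (2 internal orders) and seat the resulting 8 units around the table: (7)! circular arrangements.
So 2 × (7)! = 2 × 5040 = 10080.

10080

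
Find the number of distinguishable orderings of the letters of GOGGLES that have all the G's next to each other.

Treat the 3 copies of G as a single block. The multiset to arrange is then {GGG, E, L, O, S}, 5 items in all.
All 5 items are distinct, so there are (5)! = 120 arrangements.

120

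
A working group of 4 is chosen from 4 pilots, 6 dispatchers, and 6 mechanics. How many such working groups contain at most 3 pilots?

1819

Split by how many pilots are chosen (0 through 3).
Sum: C(4,0)·C(12,4) + C(4,1)·C(12,3) + C(4,2)·C(12,2) + C(4,3)·C(12,1) = 495 + 880 + 396 + 48 = 1819.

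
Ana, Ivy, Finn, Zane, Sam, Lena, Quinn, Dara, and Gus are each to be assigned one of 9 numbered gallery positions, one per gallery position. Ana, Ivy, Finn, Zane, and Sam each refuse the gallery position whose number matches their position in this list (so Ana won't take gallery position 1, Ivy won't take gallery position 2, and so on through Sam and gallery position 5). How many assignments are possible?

Let Aᵢ (for 1 ≤ i ≤ 5) be the placements that put person i in their forbidden gallery position. Any j of these fix j positions, leaving (9−j)! ways to fill the rest, and there are C(5,j) ways to pick which j.
By inclusion–exclusion, the number of valid placements is Σ_{j=0}^{5} (−1)^j C(5,j)·(9−j)!.
Computing: 362880 − 201600 + 50400 − 7200 + 600 − 24 = 205056.

205056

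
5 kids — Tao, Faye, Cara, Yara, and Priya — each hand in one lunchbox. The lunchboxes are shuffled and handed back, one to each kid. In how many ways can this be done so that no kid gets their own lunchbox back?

44

This is the derangement count D_5: permutations of 5 items with no fixed point.
By inclusion–exclusion this is Σ_{j=0}^{5} (−1)^j C(5,j)·(5−j)!.
Computing: 120 − 120 + 60 − 20 + 5 − 1 = 44.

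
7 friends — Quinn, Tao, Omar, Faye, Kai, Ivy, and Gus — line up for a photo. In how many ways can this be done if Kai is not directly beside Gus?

There are 7! = 5040 arrangements in all. If Kai and Gus are adjacent, merging them into one block gives 2·(6)! = 1440 arrangements.
So 5040 − 1440 = 3600 arrangements keep them apart.

3600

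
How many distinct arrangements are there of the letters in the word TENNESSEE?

3780

The 9 letters of TENNESSEE have repeats: E appearing 4 times, N appearing twice, and S appearing twice.
The number of distinct arrangements is 9!/(4!·2!·2!) = 362880/96 = 3780.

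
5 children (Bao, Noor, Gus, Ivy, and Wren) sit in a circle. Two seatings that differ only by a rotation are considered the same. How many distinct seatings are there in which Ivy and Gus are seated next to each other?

Treat {Ivy, Gus} as one unit (2 internal orders) and seat the resulting 4 units around the table: (3)! circular arrangements.
So 2 × (3)! = 2 × 6 = 12.

12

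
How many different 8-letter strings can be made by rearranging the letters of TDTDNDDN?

420

TDTDNDDN has 8 letters with D appearing 4 times, N appearing twice, and T appearing twice.
So there are 8! / (4!·2!·2!) = 420 distinguishable arrangements.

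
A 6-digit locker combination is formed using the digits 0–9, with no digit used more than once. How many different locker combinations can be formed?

This is a permutation of 6 out of 10: P(10,6) = 10!/4!.
10 × 9 × 8 × 7 × 6 × 5 = 151200.

151200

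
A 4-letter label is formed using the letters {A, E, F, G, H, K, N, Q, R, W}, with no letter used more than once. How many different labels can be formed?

5040

Choose and order 4 of the 10 symbols: the first letter has 10 options, the next 9, then 8, 7.
10 × 9 × 8 × 7 = 5040.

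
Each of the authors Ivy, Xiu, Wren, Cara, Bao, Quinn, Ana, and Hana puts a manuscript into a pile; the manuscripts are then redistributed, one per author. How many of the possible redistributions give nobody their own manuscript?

14833

Let Aᵢ be the assignments in which author i gets their own manuscript. We want the size of the complement of A₁∪…∪A_8.
By inclusion–exclusion this is Σ_{j=0}^{8} (−1)^j C(8,j)·(8−j)!.
Computing: 40320 − 40320 + 20160 − 6720 + 1680 − 336 + 56 − 8 + 1 = 14833.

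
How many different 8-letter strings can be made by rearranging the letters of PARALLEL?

3360

The 8 letters of PARALLEL have repeats: A appearing twice and L appearing 3 times.
The number of distinct arrangements is 8!/(3!·2!) = 40320/12 = 3360.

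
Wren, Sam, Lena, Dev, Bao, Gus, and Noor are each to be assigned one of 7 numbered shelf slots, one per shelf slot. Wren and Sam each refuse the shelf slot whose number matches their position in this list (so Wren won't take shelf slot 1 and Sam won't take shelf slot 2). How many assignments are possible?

Let Aᵢ (for i ∈ {1, 2}) be the placements that put person i in their forbidden shelf slot. Any j of these fix j positions, leaving (7−j)! ways to fill the rest, and there are C(2,j) ways to pick which j.
By inclusion–exclusion, the number of valid placements is Σ_{j=0}^{2} (−1)^j C(2,j)·(7−j)!.
Computing: 5040 − 1440 + 120 = 3720.

3720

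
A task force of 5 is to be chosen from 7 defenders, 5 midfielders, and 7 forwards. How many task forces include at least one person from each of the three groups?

Unrestricted: C(19,5) = 11628 ways to pick any 5 of the 19.
Selections missing a whole group: no defenders → C(12,5) = 792; no midfielders → C(14,5) = 2002; no forwards → C(12,5) = 792.
Add back selections omitting two groups (i.e. drawn from a single group): C(7,5) + C(5,5) + C(7,5) = 43.
By inclusion–exclusion: 11628 − 3586 + 43 = 8085.

8085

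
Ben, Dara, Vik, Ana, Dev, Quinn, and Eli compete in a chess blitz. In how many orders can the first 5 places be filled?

2520

This is an ordered selection of 5 from 7: P(7,5).
That gives 7 × 6 × 5 × 4 × 3 = 2520.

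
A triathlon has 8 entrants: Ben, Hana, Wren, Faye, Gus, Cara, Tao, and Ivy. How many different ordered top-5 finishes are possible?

There are 8 choices for 1st place, 7 for 2nd, and so on down to 4 for position 5.
That gives 8 × 7 × 6 × 5 × 4 = 6720.

6720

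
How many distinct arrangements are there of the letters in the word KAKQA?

30

Letter multiplicities in KAKQA: A×2, K×2, Q×1.
So there are 5! / (2!·2!) = 30 distinguishable arrangements.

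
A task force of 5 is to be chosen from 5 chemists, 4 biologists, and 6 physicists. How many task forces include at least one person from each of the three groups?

2170

Total 5-person selections from all 15: C(15,5) = 3003.
Selections missing a whole group: no chemists → C(10,5) = 252; no biologists → C(11,5) = 462; no physicists → C(9,5) = 126.
Add back selections omitting two groups (i.e. drawn from a single group): C(5,5) + C(4,5) + C(6,5) = 7.
By inclusion–exclusion: 3003 − 840 + 7 = 2170.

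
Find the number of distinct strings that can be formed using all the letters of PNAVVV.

120

The 6 letters of PNAVVV have repeats: V appearing 3 times.
So there are 6! / (3!) = 120 distinguishable arrangements.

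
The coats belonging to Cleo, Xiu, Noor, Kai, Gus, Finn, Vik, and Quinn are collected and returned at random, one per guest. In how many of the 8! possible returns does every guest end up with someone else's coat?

Let Aᵢ be the assignments in which guest i gets their own coat. We want the size of the complement of A₁∪…∪A_8.
By inclusion–exclusion this is Σ_{j=0}^{8} (−1)^j C(8,j)·(8−j)!.
Computing: 40320 − 40320 + 20160 − 6720 + 1680 − 336 + 56 − 8 + 1 = 14833.

14833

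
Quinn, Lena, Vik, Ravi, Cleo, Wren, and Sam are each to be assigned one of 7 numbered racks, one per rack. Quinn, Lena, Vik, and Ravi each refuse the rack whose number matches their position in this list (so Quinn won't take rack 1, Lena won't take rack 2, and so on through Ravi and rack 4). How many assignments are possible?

Let Aᵢ (for 1 ≤ i ≤ 4) be the placements that put person i in their forbidden rack. Any j of these fix j positions, leaving (7−j)! ways to fill the rest, and there are C(4,j) ways to pick which j.
By inclusion–exclusion, the number of valid placements is Σ_{j=0}^{4} (−1)^j C(4,j)·(7−j)!.
Computing: 5040 − 2880 + 720 − 96 + 6 = 2790.

2790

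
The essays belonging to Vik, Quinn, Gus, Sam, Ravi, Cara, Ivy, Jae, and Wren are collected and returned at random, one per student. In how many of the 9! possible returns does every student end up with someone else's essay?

133496

Count assignments avoiding every fixed point. For any j of the 9 students fixed to their own essay, the other 9−j can be arranged in (9−j)! ways.
By inclusion–exclusion this is Σ_{j=0}^{9} (−1)^j C(9,j)·(9−j)!.
Computing: 362880 − 362880 + 181440 − 60480 + 15120 − 3024 + 504 − 72 + 9 − 1 = 133496.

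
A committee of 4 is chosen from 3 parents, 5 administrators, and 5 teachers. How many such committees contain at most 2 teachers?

Split by how many teachers are chosen (0 through 2).
Sum: C(5,0)·C(8,4) + C(5,1)·C(8,3) + C(5,2)·C(8,2) = 70 + 280 + 280 = 630.

630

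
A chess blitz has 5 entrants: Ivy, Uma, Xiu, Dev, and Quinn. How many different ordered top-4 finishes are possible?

120

There are 5 choices for 1st place, 4 for 2nd, and so on down to 2 for position 4.
That gives 5 × 4 × 3 × 2 = 120.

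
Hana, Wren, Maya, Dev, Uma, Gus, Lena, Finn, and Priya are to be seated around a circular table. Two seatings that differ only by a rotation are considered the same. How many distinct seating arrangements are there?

Seat Hana anywhere (absorbing the rotational symmetry), then permute the other 8: (8)! = 40320.

40320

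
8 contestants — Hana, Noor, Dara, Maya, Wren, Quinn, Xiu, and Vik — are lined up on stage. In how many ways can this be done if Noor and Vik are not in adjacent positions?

Of the 8! = 40320 arrangements, those with Noor and Vik adjacent number 2 × 7! = 10080 (treat the pair as a block with 2 internal orders).
Complementary counting: 40320 − 10080 = 30240.

30240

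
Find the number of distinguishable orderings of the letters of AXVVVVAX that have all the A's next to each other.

105

Treat the 2 copies of A as a single block. The multiset to arrange is then {AA, V, V, V, V, X, X}, 7 items in all.
That gives (7)!/(4!·2!) = 105 arrangements.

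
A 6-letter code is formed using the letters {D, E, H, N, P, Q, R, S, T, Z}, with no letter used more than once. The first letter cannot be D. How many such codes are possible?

The first letter has 10−1 = 9 choices (anything except D).
The remaining 5 letters are filled from the other 9 symbols without repetition: 9 × 8 × 7 × 6 × 5 = 15120.
Total: 9 × 15120 = 136080.

136080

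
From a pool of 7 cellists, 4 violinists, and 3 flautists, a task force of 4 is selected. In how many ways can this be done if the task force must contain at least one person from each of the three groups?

462

Unrestricted: C(14,4) = 1001 ways to pick any 4 of the 14.
Selections missing a whole group: no cellists → C(7,4) = 35; no violinists → C(10,4) = 210; no flautists → C(11,4) = 330.
Add back selections omitting two groups (i.e. drawn from a single group): C(7,4) + C(4,4) + C(3,4) = 36.
By inclusion–exclusion: 1001 − 575 + 36 = 462.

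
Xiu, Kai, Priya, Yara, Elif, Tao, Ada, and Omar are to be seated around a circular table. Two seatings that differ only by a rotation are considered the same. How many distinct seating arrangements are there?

Fix one person's seat to break rotational symmetry; the remaining 7 people can be arranged in (7)! = 5040 ways.

5040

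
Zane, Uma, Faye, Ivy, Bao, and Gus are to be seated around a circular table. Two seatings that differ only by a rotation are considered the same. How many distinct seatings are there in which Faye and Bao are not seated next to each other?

All circular seatings of 6 people number (5)! = 120.
Those with Faye next to Bao: fuse the pair into one unit and seat 5 units around a circle — 2·(4)! = 48.
Subtracting, 120 − 48 = 72.

72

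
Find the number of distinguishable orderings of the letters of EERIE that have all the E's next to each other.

Treat the 3 copies of E as a single block. The multiset to arrange is then {EEE, I, R}, 3 items in all.
All 3 items are distinct, so there are (3)! = 6 arrangements.

6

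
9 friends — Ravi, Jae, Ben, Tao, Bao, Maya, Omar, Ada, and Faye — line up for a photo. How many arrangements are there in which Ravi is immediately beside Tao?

80640

Place the 7 others and the Ravi-Tao pair as 8 objects in a line; the pair has 2 internal arrangements.
That gives 2 × 8! = 2 × 40320 = 80640.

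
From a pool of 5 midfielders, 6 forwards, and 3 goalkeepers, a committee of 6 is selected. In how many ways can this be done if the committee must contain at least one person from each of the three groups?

2430

Total 6-person selections from all 14: C(14,6) = 3003.
Subtract selections that omit an entire group: no midfielders → C(9,6) = 84; no forwards → C(8,6) = 28; no goalkeepers → C(11,6) = 462.
Add back selections omitting two groups (i.e. drawn from a single group): C(5,6) + C(6,6) + C(3,6) = 1.
By inclusion–exclusion: 3003 − 574 + 1 = 2430.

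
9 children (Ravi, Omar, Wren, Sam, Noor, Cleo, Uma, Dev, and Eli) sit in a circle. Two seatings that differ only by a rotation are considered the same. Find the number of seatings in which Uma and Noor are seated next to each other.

Treat {Uma, Noor} as one unit (2 internal orders) and seat the resulting 8 units around the table: (7)! circular arrangements.
So 2 × (7)! = 2 × 5040 = 10080.

10080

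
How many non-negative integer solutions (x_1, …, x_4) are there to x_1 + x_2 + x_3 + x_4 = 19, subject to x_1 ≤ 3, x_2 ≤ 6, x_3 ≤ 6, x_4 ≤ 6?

10

By stars and bars, unrestricted non-negative solutions to x_1+…+x_4 = 19 number C(19+3,3) = 1540.
Subtract solutions that violate a single cap (substitute x_i' = x_i − (cap_i+1)): x_1 ≥ 4 gives C(18,3) = 816; x_2 ≥ 7 gives C(15,3) = 455; x_3 ≥ 7 gives C(15,3) = 455; x_4 ≥ 7 gives C(15,3) = 455. Together 2181.
Add back pairs where two caps are both exceeded: 165 + 165 + 165 + 56 + 56 + 56 = 663.
Subtract triples: 4 + 4 + 4 + 0 = 12.
By inclusion–exclusion the count is 1540 − 2181 + 663 − 12 = 10.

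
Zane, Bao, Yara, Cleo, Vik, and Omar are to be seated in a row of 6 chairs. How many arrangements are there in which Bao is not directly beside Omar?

There are 6! = 720 arrangements in all. If Bao and Omar are adjacent, merging them into one block gives 2·(5)! = 240 arrangements.
So 720 − 240 = 480 arrangements keep them apart.

480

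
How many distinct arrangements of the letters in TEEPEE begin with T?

5

With the first slot taken by T, it remains to arrange the other 5 letters (EEPEE).
Those 5 letters have E appearing 4 times, giving (5)!/(4!) = 5.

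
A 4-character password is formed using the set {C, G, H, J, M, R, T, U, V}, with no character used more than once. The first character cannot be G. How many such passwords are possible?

The first character has 9−1 = 8 choices (anything except G).
The remaining 3 characters are filled from the other 8 symbols without repetition: 8 × 7 × 6 = 336.
Total: 8 × 336 = 2688.

2688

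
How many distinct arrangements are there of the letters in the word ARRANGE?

Letter multiplicities in ARRANGE: A×2, E×1, G×1, N×1, R×2.
Dividing 7! = 5040 by 2!·2! = 4 for the repeated letters gives 1260.

1260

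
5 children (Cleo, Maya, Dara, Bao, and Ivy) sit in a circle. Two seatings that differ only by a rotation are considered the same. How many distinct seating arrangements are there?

Fix one person's seat to break rotational symmetry; the remaining 4 people can be arranged in (4)! = 24 ways.

24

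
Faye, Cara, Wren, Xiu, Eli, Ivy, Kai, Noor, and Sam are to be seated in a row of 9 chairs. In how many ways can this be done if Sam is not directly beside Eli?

282240

Of the 9! = 362880 arrangements, those with Sam and Eli adjacent number 2 × 8! = 80640 (treat the pair as a block with 2 internal orders).
So 362880 − 80640 = 282240 arrangements keep them apart.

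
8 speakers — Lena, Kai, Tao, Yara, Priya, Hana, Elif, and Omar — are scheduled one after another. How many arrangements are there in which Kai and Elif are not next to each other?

30240

There are 8! = 40320 arrangements in all. If Kai and Elif are adjacent, merging them into one block gives 2·(7)! = 10080 arrangements.
So 40320 − 10080 = 30240 arrangements keep them apart.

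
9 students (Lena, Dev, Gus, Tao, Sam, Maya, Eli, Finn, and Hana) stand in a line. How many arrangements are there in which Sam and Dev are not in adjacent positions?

282240

There are 9! = 362880 arrangements in all. If Sam and Dev are adjacent, merging them into one block gives 2·(8)! = 80640 arrangements.
Complementary counting: 362880 − 80640 = 282240.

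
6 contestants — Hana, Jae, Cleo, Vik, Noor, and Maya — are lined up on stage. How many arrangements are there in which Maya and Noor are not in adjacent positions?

There are 6! = 720 arrangements in all. If Maya and Noor are adjacent, merging them into one block gives 2·(5)! = 240 arrangements.
So 720 − 240 = 480 arrangements keep them apart.

480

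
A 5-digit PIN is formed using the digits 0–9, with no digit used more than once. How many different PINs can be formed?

30240

With no repetition, fill the 5 digits in order: 10 choices, then 9, down to 6.
That product is 10 × 9 × 8 × 7 × 6 = 30240.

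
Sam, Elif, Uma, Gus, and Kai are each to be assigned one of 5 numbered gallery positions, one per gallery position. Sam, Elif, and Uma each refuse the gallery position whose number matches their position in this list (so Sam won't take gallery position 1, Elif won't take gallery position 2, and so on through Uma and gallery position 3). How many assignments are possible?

64

Let Aᵢ (for i ∈ {1, 2, 3}) be the placements that put person i in their forbidden gallery position. Any j of these fix j positions, leaving (5−j)! ways to fill the rest, and there are C(3,j) ways to pick which j.
By inclusion–exclusion, the number of valid placements is Σ_{j=0}^{3} (−1)^j C(3,j)·(5−j)!.
Computing: 120 − 72 + 18 − 2 = 64.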